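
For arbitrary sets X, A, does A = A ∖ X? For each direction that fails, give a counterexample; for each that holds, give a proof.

(⊆) fails; (⊇) holds.

(⟹) This inclusion fails. Take X = {1}, A = {1}; then 1 ∈ A but 1 ∉ A ∖ X.

(⟸) Let x ∈ A ∖ X. Then x ∈ A and x ∉ X, from which x ∈ A.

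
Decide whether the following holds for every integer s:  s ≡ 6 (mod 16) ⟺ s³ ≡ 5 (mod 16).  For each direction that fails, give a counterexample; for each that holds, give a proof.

(⇒) This fails: take s = 6. Then 6 ≡ 6 (mod 16), but 6³ = 216 ≡ 8 (mod 16), not 5.

(⇐) This fails: take s = 13. Then 13³ = 2197 ≡ 5 (mod 16), yet 13 ≡ 13 (mod 16), not 6.

(⇒) fails and (⇐) fails.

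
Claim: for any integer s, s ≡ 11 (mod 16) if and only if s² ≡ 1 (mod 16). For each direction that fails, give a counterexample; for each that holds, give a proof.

Neither implication holds.

(→) This fails: take s = 11. Then 11 ≡ 11 (mod 16), but 11² = 121 ≡ 9 (mod 16), not 1.

(←) This fails: take s = 1. Then 1² = 1 ≡ 1 (mod 16), yet 1 ≡ 1 (mod 16), not 11.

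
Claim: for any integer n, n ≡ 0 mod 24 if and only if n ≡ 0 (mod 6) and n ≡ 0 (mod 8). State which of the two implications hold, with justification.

Both directions hold.

(⟹) Suppose n ≡ 0 (mod 24); write n = 24j + 0. Since 6 ∣ 24, reducing mod 6 gives n ≡ 0 (mod 6); since 8 ∣ 24, reducing mod 8 gives n ≡ 0 (mod 8).

(⟸) Conversely, if n ≡ 0 (mod 6) and n ≡ 0 (mod 8), then by the Chinese remainder theorem n ≡ 0 (mod 24). This is exactly n ≡ 0 (mod 24).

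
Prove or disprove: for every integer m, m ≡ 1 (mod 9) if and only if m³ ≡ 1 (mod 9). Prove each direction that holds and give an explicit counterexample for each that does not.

The forward direction holds; the converse fails.

[⇐] This fails: take m = 4. Then 4³ = 64 ≡ 1 (mod 9), yet 4 ≡ 4 (mod 9), not 1.

[⇒] Suppose m ≡ 1 (mod 9). Write m = 9j + 1. Then (9j + 1)³ = 729j³ + 243j² + 27j + 1 = 9(81j³ + 27j² + 3j) + 1, so m³ ≡ 1 (mod 9).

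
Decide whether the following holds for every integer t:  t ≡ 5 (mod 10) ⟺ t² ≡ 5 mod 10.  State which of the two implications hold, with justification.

[⇒] Suppose t ≡ 5 (mod 10). Write t = 10j + 5. Then (10j + 5)² = 100j² + 100j + 25 = 10(10j² + 10j + 2) + 5, so t² ≡ 5 (mod 10).

[⇐] Conversely, suppose t² ≡ 5 (mod 10). The only residue r in {0, …, 9} with r² ≡ 5 (mod 10) is r = 5, so t ≡ 5 (mod 10).

The biconditional holds.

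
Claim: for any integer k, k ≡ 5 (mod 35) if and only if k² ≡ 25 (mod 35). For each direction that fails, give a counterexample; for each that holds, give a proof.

(⇒) holds; (⇐) fails.

[⇒] Suppose k ≡ 5 (mod 35). Write k = 35j + 5. Then (35j + 5)² = 1225j² + 350j + 25 = 35(35j² + 10j) + 25, so k² ≡ 25 (mod 35).

[⇐] This fails: take k = 30. Then 30² = 900 ≡ 25 (mod 35), yet 30 ≡ 30 (mod 35), not 5.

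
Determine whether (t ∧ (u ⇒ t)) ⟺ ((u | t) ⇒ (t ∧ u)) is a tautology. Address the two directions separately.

(→) This fails. Under t = T, u = F, the left side is true but the right side is false.

(←) This fails. Under t = F, u = F, the left side is false but the right side is true.

(⇒) fails and (⇐) fails.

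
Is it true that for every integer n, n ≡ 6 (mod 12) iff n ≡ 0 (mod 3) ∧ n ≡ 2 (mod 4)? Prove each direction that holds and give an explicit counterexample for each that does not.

(→) Suppose n ≡ 6 (mod 12); write n = 12j + 6. Since 3 ∣ 12, reducing mod 3 gives n ≡ 6 ≡ 0 (mod 3); since 4 ∣ 12, reducing mod 4 gives n ≡ 6 ≡ 2 (mod 4).

(←) Conversely, if n ≡ 0 (mod 3) and n ≡ 2 (mod 4), then by the Chinese remainder theorem n ≡ 6 (mod 12). This is exactly n ≡ 6 (mod 12).

Both directions hold.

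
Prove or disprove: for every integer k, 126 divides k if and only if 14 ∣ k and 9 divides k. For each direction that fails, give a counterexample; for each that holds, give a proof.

Equivalent; both directions hold.

(⇒) If 126 ∣ k, write k = 126q. Since 126 = 9·14, k = 14·(9q), so 14 ∣ k; and since 126 = 14·9, k = 9·(14q), so 9 ∣ k.

(⇐) Suppose 14 ∣ k and 9 ∣ k. Any common multiple of 14 and 9 is a multiple of their lcm; here gcd(14, 9) = 1, so lcm(14, 9) = 14·9 = 126, so 126 ∣ k.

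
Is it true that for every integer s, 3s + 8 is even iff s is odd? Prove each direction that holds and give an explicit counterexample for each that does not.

(⇒) This fails: s = 2 gives 3s + 8 = 14, which is even, but 2 is even, not odd.

(⇐) This also fails: s = 7 is odd, but 3s + 8 = 29 is odd, not even.

Neither implication holds.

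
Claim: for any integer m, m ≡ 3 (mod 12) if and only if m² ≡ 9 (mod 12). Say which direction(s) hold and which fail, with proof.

Converse. This fails: take m = 9. Then 9² = 81 ≡ 9 (mod 12), yet 9 ≡ 9 (mod 12), not 3.

Forward direction. Suppose m ≡ 3 (mod 12). Write m = 12j + 3. Then (12j + 3)² = 144j² + 72j + 9 = 12(12j² + 6j) + 9, so m² ≡ 9 (mod 12).

The forward direction holds; the converse fails.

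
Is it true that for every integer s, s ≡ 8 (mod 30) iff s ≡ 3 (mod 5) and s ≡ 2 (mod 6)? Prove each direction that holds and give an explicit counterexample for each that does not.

(⇒) Suppose s ≡ 8 (mod 30); write s = 30j + 8. Since 5 ∣ 30, reducing mod 5 gives s ≡ 8 ≡ 3 (mod 5); since 6 ∣ 30, reducing mod 6 gives s ≡ 8 ≡ 2 (mod 6).

(⇐) Conversely, if s ≡ 3 (mod 5) and s ≡ 2 (mod 6), then by the Chinese remainder theorem s ≡ 8 (mod 30). This is exactly s ≡ 8 (mod 30).

The biconditional holds.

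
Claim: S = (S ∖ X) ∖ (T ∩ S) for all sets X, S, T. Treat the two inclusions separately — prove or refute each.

Forward inclusion. This inclusion fails. Take X = {1}, S = {1}, T = ∅; then 1 ∈ S but 1 ∉ (S ∖ X) ∖ (T ∩ S).

Reverse inclusion. Let x ∈ (S ∖ X) ∖ (T ∩ S). Then x ∈ S and x ∉ X, T, from which x ∈ S.

The sets are not equal: only the reverse inclusion holds.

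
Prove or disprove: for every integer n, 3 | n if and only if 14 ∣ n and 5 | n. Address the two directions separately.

(⇒) This fails: take n = 3. Certainly 3 ∣ 3, but 14 ∤ 3.

(⇐) This fails: take n = 70. Both 14 ∣ 70 and 5 ∣ 70, yet 70 is not a multiple of 3 (since 70 = 23·3 + 1), so 3 ∤ 70.

Both directions fail.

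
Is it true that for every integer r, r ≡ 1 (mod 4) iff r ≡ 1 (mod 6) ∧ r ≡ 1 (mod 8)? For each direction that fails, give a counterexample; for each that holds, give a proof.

(←) If r ≡ 1 (mod 6) and r ≡ 1 (mod 8), then by the Chinese remainder theorem r ≡ 1 (mod 24). Since 1 ≡ 1 (mod 4) and 4 ∣ 24, we get r ≡ 1 (mod 4).

(→) This fails: r = 5 gives 5 ≡ 1 (mod 4) but 5 ≡ 5 (mod 6), so the conjunction on the right does not hold.

Only the converse holds.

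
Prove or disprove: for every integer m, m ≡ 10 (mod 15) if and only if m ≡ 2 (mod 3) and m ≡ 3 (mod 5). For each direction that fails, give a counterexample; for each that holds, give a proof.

(⇒) fails and (⇐) fails.

[⇒] This fails: m = 10 gives 10 ≡ 10 (mod 15) but 10 ≡ 1 (mod 3), so the conjunction on the right does not hold.

[⇐] This fails: m = 8 satisfies both congruences on the right (8 ≡ 2 mod 3 and 8 ≡ 3 mod 5) yet 8 ≡ 8 (mod 15), not 10.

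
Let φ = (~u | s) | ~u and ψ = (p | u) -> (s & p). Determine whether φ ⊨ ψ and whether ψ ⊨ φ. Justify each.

[⇒] This fails. Under s = F, p = T, u = F, the left side is true but the right side is false.

[⇐] Assume the antecedent. If s is true, (~u | s) | ~u reduces to true regardless of the other variables. If s is false, the antecedent forces (s = F, p = F, u = F), and (~u | s) | ~u holds there. Either way (~u | s) | ~u holds.

(⇒) fails; (⇐) holds.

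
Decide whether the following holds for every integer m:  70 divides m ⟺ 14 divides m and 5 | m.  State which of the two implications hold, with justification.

Both directions hold.

(⟹) If 70 ∣ m, write m = 70q. Since 70 = 5·14, m = 14·(5q), so 14 ∣ m; and since 70 = 14·5, m = 5·(14q), so 5 ∣ m.

(⟸) Suppose 14 ∣ m and 5 ∣ m. Any common multiple of 14 and 5 is a multiple of their lcm; here gcd(14, 5) = 1, so lcm(14, 5) = 14·5 = 70, so 70 ∣ m.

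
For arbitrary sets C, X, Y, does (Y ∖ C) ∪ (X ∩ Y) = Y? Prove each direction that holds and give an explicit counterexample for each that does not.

(⊆) Let x ∈ (Y ∖ C) ∪ (X ∩ Y). Then either x ∈ Y and x ∉ C, X; or x ∈ X ∩ Y and x ∉ C; or x ∈ C ∩ X ∩ Y. In each case x ∈ Y, so (Y ∖ C) ∪ (X ∩ Y) ⊆ Y.

(⊇) This inclusion fails. Take C = {1}, X = ∅, Y = {1}; then 1 ∈ Y but 1 ∉ (Y ∖ C) ∪ (X ∩ Y).

(⊆) holds; (⊇) fails.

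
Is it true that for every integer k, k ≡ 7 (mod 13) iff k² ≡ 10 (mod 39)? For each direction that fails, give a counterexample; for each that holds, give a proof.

(⇒) fails and (⇐) fails.

(⟹) This fails: take k = 33. Then 33 ≡ 7 (mod 13), but 33² = 1089 ≡ 36 (mod 39), not 10.

(⟸) This fails: take k = 19. Then 19² = 361 ≡ 10 (mod 39), yet 19 ≡ 6 (mod 13), not 7.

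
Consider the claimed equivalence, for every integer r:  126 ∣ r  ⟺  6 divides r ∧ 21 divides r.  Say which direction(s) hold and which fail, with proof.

The forward direction holds; the converse fails.

[⇒] If 126 ∣ r, write r = 126q. Since 126 = 21·6, r = 6·(21q), so 6 ∣ r; and since 126 = 6·21, r = 21·(6q), so 21 ∣ r.

[⇐] This fails: take r = 42. Both 6 ∣ 42 and 21 ∣ 42, yet 42 is not a multiple of 126 (since 42 = 0·126 + 42), so 126 ∤ 42.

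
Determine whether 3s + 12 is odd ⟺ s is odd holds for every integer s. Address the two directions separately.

The biconditional holds.

(→) Suppose 3s + 12 is odd. Since 3 is odd, 3s and s have the same parity, so 3s + 12 ≡ s + 12 (mod 2). As 12 is even, 3s + 12 is odd exactly when s is odd. Thus s is odd.

(←) Conversely, suppose s is odd; write s = 2j + 1. Then 3s + 12 = 3·(2j + 1) + 12 = 2·3j + 15, which is odd.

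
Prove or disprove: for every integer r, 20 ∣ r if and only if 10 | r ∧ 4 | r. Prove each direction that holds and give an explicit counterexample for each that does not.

The biconditional holds.

[⇒] If 20 ∣ r, write r = 20q. Since 20 = 2·10, r = 10·(2q), so 10 ∣ r; and since 20 = 5·4, r = 4·(5q), so 4 ∣ r.

[⇐] Suppose 10 ∣ r and 4 ∣ r. Any common multiple of 10 and 4 is a multiple of their lcm; here lcm(10, 4) = 10·4/gcd(10, 4) = 40/2 = 20, so 20 ∣ r.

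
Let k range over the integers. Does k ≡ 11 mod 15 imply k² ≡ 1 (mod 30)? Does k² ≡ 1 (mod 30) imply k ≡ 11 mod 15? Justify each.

(⇒) This fails: take k = 26. Then 26 ≡ 11 (mod 15), but 26² = 676 ≡ 16 (mod 30), not 1.

(⇐) This fails: take k = 1. Then 1² = 1 ≡ 1 (mod 30), yet 1 ≡ 1 (mod 15), not 11.

(⇒) fails and (⇐) fails.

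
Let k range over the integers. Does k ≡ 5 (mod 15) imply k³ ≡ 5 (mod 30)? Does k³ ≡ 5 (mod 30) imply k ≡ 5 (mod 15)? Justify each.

(⟹) This fails: take k = 20. Then 20 ≡ 5 (mod 15), but 20³ = 8000 ≡ 20 (mod 30), not 5.

(⟸) Conversely, the residues r modulo 30 with r³ ≡ 5 (mod 30) are exactly {5}, and each is ≡ 5 (mod 15).

(⇒) fails; (⇐) holds.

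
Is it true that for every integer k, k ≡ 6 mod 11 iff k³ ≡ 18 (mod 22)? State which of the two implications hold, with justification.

Only the reverse direction holds.

(⇒) This fails: take k = 17. Then 17 ≡ 6 (mod 11), but 17³ = 4913 ≡ 7 (mod 22), not 18.

(⇐) Conversely, the residues r modulo 22 with r³ ≡ 18 (mod 22) are exactly {6}, and each is ≡ 6 (mod 11).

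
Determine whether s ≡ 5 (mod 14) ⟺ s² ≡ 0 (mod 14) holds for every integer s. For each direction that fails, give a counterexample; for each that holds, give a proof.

(⇒) fails and (⇐) fails.

(⇒) This fails: take s = 5. Then 5 ≡ 5 (mod 14), but 5² = 25 ≡ 11 (mod 14), not 0.

(⇐) This fails: take s = 0. Then 0² = 0 ≡ 0 (mod 14), yet 0 ≡ 0 (mod 14), not 5.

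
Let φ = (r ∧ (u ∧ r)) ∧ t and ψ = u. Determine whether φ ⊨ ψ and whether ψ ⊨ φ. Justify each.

(→) Assume the antecedent. If u is true, u reduces to true regardless of the other variables. If u is false, the antecedent cannot hold. Either way u holds.

(←) This fails. Under u = T, r = F, t = F, the left side is false but the right side is true.

The forward direction holds; the converse fails.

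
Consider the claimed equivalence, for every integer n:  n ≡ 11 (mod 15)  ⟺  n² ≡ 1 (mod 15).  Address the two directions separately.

(⇒) holds; (⇐) fails.

[⇒] Suppose n ≡ 11 (mod 15). Write n = 15j + 11. Then (15j + 11)² = 225j² + 330j + 121 = 15(15j² + 22j + 8) + 1, so n² ≡ 1 (mod 15).

[⇐] This fails: take n = 1. Then 1² = 1 ≡ 1 (mod 15), yet 1 ≡ 1 (mod 15), not 11.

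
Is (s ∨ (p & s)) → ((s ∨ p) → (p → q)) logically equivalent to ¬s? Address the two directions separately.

(⇒) This fails. Under p = F, s = T, q = F, the left side is true but the right side is false.

(⇐) Assume the antecedent. If p is true, the antecedent forces (p = T, s = F, q = F) or (p = T, s = F, q = T), and the consequent holds there. If p is false, the consequent reduces to true regardless of the other variables. Either way the consequent holds.

The forward direction fails; the converse holds.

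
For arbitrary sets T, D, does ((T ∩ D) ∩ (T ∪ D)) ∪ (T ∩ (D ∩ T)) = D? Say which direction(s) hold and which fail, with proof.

(⊆) Let x ∈ ((T ∩ D) ∩ (T ∪ D)) ∪ (T ∩ (D ∩ T)). Then x ∈ T ∩ D, from which x ∈ D.

(⊇) This inclusion fails. Take T = ∅, D = {1}; then 1 ∈ D but 1 ∉ ((T ∩ D) ∩ (T ∪ D)) ∪ (T ∩ (D ∩ T)).

Only the forward inclusion holds.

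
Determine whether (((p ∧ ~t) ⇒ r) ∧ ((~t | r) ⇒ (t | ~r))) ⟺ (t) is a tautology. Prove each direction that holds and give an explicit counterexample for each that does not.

(⇒) fails; (⇐) holds.

[⇒] This fails. Under p = F, r = F, t = F, the left side is true but the right side is false.

[⇐] Assume the antecedent. If p is true, the antecedent forces (p = T, r = F, t = T) or (p = T, r = T, t = T), and the consequent holds there. If p is false, the antecedent forces (p = F, r = F, t = T) or (p = F, r = T, t = T), and the consequent holds there. Either way the consequent holds.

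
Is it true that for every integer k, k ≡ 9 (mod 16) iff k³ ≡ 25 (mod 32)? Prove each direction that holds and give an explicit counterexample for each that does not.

Forward direction. This fails: take k = 25. Then 25 ≡ 9 (mod 16), but 25³ = 15625 ≡ 9 (mod 32), not 25.

Converse. The residues r modulo 32 with r³ ≡ 25 (mod 32) are exactly {9}, and each is ≡ 9 (mod 16).

The forward direction fails; the converse holds.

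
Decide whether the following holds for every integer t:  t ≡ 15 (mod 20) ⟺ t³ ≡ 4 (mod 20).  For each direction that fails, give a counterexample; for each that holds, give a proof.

Forward direction. This fails: take t = 15. Then 15 ≡ 15 (mod 20), but 15³ = 3375 ≡ 15 (mod 20), not 4.

Converse. This fails: take t = 4. Then 4³ = 64 ≡ 4 (mod 20), yet 4 ≡ 4 (mod 20), not 15.

Neither implication holds.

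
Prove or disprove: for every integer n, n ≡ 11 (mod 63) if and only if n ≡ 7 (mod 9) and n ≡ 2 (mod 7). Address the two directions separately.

Neither direction holds.

[⇒] This fails: n = 11 gives 11 ≡ 11 (mod 63) but 11 ≡ 2 (mod 9), so the conjunction on the right does not hold.

[⇐] This fails: n = 16 satisfies both congruences on the right (16 ≡ 7 mod 9 and 16 ≡ 2 mod 7) yet 16 ≡ 16 (mod 63), not 11.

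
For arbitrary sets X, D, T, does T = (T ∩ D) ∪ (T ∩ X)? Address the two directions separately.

(⟹) This inclusion fails. Take X = ∅, D = ∅, T = {1}; then 1 ∈ T but 1 ∉ (T ∩ D) ∪ (T ∩ X).

(⟸) Let x ∈ (T ∩ D) ∪ (T ∩ X). Then either x ∈ X ∩ T and x ∉ D; or x ∈ D ∩ T and x ∉ X; or x ∈ X ∩ D ∩ T. In each case x ∈ T, so (T ∩ D) ∪ (T ∩ X) ⊆ T.

(⊆) fails; (⊇) holds.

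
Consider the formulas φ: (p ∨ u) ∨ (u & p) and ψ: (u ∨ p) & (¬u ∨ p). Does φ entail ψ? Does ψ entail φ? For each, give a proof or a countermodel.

[⇐] Assume the antecedent. If p is true, (p ∨ u) ∨ (u & p) reduces to true regardless of the other variables. If p is false, the antecedent cannot hold. Either way (p ∨ u) ∨ (u & p) holds.

[⇒] This fails. Under p = F, u = T, the left side is true but the right side is false.

Only the reverse direction holds.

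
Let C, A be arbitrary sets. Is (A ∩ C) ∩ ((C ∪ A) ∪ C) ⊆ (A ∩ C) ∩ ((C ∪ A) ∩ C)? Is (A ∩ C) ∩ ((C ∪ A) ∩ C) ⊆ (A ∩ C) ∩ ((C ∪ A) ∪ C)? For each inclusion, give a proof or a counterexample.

Both inclusions hold.

Forward inclusion. Let x ∈ (A ∩ C) ∩ ((C ∪ A) ∪ C). Then x ∈ C ∩ A, from which x ∈ (A ∩ C) ∩ ((C ∪ A) ∩ C).

Reverse inclusion. Let x ∈ (A ∩ C) ∩ ((C ∪ A) ∩ C). Then x ∈ C ∩ A, from which x ∈ (A ∩ C) ∩ ((C ∪ A) ∪ C).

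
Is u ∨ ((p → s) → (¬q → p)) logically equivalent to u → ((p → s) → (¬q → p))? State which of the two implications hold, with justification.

Forward direction. This fails. Under s = F, u = T, q = F, p = F, the left side is true but the right side is false.

Converse. This fails. Under s = F, u = F, q = F, p = F, the left side is false but the right side is true.

Both directions fail.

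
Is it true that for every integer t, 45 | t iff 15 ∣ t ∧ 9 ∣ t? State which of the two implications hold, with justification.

(⟹) If 45 ∣ t, write t = 45q. Since 45 = 3·15, t = 15·(3q), so 15 ∣ t; and since 45 = 5·9, t = 9·(5q), so 9 ∣ t.

(⟸) Suppose 15 ∣ t and 9 ∣ t. Any common multiple of 15 and 9 is a multiple of their lcm; here lcm(15, 9) = 15·9/gcd(15, 9) = 135/3 = 45, so 45 ∣ t.

Both directions hold; the statement is true.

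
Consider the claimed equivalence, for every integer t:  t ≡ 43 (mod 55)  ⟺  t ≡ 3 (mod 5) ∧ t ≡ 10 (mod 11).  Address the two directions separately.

(→) Suppose t ≡ 43 (mod 55); write t = 55j + 43. Since 5 ∣ 55, reducing mod 5 gives t ≡ 43 ≡ 3 (mod 5); since 11 ∣ 55, reducing mod 11 gives t ≡ 43 ≡ 10 (mod 11).

(←) Conversely, if t ≡ 3 (mod 5) and t ≡ 10 (mod 11), then by the Chinese remainder theorem t ≡ 43 (mod 55). This is exactly t ≡ 43 (mod 55).

The biconditional holds.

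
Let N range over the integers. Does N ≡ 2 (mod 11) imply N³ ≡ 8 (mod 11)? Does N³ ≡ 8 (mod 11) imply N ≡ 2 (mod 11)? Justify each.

Equivalent; both directions hold.

Forward direction. Suppose N ≡ 2 (mod 11). Write N = 11j + 2. Then (11j + 2)³ = 1331j³ + 726j² + 132j + 8 = 11(121j³ + 66j² + 12j) + 8, so N³ ≡ 8 (mod 11).

Converse. Suppose N³ ≡ 8 (mod 11). The only residue r in {0, …, 10} with r³ ≡ 8 (mod 11) is r = 2, so N ≡ 2 (mod 11).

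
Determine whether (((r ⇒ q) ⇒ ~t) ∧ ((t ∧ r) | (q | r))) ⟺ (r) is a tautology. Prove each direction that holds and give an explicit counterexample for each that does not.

Forward direction. This fails. Under r = F, q = T, t = F, the left side is true but the right side is false.

Converse. This fails. Under r = T, q = T, t = T, the left side is false but the right side is true.

Neither implication holds.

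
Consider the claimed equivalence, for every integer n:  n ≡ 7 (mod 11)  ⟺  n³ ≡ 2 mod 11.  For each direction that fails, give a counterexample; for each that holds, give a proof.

(⟹) Suppose n ≡ 7 (mod 11). Write n = 11j + 7. Then (11j + 7)³ = 1331j³ + 2541j² + 1617j + 343 = 11(121j³ + 231j² + 147j + 31) + 2, so n³ ≡ 2 (mod 11).

(⟸) Conversely, suppose n³ ≡ 2 (mod 11). The only residue r in {0, …, 10} with r³ ≡ 2 (mod 11) is r = 7, so n ≡ 7 (mod 11).

Equivalent; both directions hold.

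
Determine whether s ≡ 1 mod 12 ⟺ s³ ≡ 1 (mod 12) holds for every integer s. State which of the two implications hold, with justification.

Equivalent; both directions hold.

(⇒) Suppose s ≡ 1 mod 12. Write s = 12j + 1. Then (12j + 1)³ = 1728j³ + 432j² + 36j + 1 = 12(144j³ + 36j² + 3j) + 1, so s³ ≡ 1 (mod 12).

(⇐) Conversely, suppose s³ ≡ 1 (mod 12). The only residue r in {0, …, 11} with r³ ≡ 1 (mod 12) is r = 1, so s ≡ 1 (mod 12).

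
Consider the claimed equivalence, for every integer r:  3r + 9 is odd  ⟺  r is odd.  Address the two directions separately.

Neither direction holds.

(⟹) This fails: r = 6 gives 3r + 9 = 27, which is odd, but 6 is even, not odd.

(⟸) This also fails: r = 1 is odd, but 3r + 9 = 12 is even, not odd.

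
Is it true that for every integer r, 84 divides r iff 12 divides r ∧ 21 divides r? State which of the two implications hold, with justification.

(⇐) Suppose 12 ∣ r and 21 ∣ r. Any common multiple of 12 and 21 is a multiple of their lcm; here lcm(12, 21) = 12·21/gcd(12, 21) = 252/3 = 84, so 84 ∣ r.

(⇒) If 84 ∣ r, write r = 84q. Since 84 = 7·12, r = 12·(7q), so 12 ∣ r; and since 84 = 4·21, r = 21·(4q), so 21 ∣ r.

Equivalent; both directions hold.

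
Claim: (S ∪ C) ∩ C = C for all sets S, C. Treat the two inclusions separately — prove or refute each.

(⊇) Let x ∈ C. Then either x ∈ C and x ∉ S; or x ∈ S ∩ C. In each case x ∈ (S ∪ C) ∩ C, so C ⊆ (S ∪ C) ∩ C.

(⊆) Let x ∈ (S ∪ C) ∩ C. Then either x ∈ C and x ∉ S; or x ∈ S ∩ C. In each case x ∈ C, so (S ∪ C) ∩ C ⊆ C.

The two sets are equal.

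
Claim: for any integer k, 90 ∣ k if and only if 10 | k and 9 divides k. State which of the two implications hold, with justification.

Equivalent; both directions hold.

(→) If 90 ∣ k, write k = 90q. Since 90 = 9·10, k = 10·(9q), so 10 ∣ k; and since 90 = 10·9, k = 9·(10q), so 9 ∣ k.

(←) Suppose 10 ∣ k and 9 ∣ k. Any common multiple of 10 and 9 is a multiple of their lcm; here gcd(10, 9) = 1, so lcm(10, 9) = 10·9 = 90, so 90 ∣ k.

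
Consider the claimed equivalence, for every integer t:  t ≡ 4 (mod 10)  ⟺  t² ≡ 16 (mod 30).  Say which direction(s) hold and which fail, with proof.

Neither direction holds.

(⟹) This fails: take t = 24. Then 24 ≡ 4 (mod 10), but 24² = 576 ≡ 6 (mod 30), not 16.

(⟸) This fails: take t = 16. Then 16² = 256 ≡ 16 (mod 30), yet 16 ≡ 6 (mod 10), not 4.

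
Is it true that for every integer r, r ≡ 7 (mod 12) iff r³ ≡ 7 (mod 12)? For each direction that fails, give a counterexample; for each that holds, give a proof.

(→) Suppose r ≡ 7 (mod 12). Write r = 12j + 7. Then (12j + 7)³ = 1728j³ + 3024j² + 1764j + 343 = 12(144j³ + 252j² + 147j + 28) + 7, so r³ ≡ 7 (mod 12).

(←) For the converse, argue contrapositively. If r ≢ 7 (mod 12), then r is congruent to one of 0, 1, 2, 3, 4, 5, 6, 8, 9, 10, 11 modulo 12, and these give r³ ≡ 0, 1, 8, 3, 4, 5, 0, 8, 9, 4, 11 respectively — never 7.

Equivalent; both directions hold.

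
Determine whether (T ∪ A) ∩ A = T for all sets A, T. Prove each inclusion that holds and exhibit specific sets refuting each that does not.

(⊆) fails and (⊇) fails.

(⊆) This inclusion fails. Take A = {1}, T = ∅; then 1 ∈ (T ∪ A) ∩ A but 1 ∉ T.

(⊇) This inclusion fails. Take A = ∅, T = {1}; then 1 ∈ T but 1 ∉ (T ∪ A) ∩ A.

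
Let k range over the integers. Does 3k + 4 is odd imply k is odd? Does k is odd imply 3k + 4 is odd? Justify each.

(⟹) Suppose 3k + 4 is odd. Since 3 is odd, 3k and k have the same parity, so 3k + 4 ≡ k + 4 (mod 2). As 4 is even, 3k + 4 is odd exactly when k is odd. Thus k is odd.

(⟸) Conversely, suppose k is odd; write k = 2j + 1. Then 3k + 4 = 3·(2j + 1) + 4 = 2·3j + 7, which is odd.

Both directions hold; the statement is true.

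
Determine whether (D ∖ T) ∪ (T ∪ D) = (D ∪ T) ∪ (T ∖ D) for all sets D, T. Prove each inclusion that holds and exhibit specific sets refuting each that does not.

Both inclusions hold; the sets are equal.

(⟹) Let x ∈ (D ∖ T) ∪ (T ∪ D). Then either x ∈ D and x ∉ T; or x ∈ T and x ∉ D; or x ∈ D ∩ T. In each case x ∈ (D ∪ T) ∪ (T ∖ D), so (D ∖ T) ∪ (T ∪ D) ⊆ (D ∪ T) ∪ (T ∖ D).

(⟸) Let x ∈ (D ∪ T) ∪ (T ∖ D). Then either x ∈ D and x ∉ T; or x ∈ T and x ∉ D; or x ∈ D ∩ T. In each case x ∈ (D ∖ T) ∪ (T ∪ D), so (D ∪ T) ∪ (T ∖ D) ⊆ (D ∖ T) ∪ (T ∪ D).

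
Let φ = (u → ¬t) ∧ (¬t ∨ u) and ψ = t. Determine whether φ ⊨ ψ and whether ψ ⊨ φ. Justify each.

Neither implication holds.

Forward direction. This fails. Under t = F, u = F, the left side is true but the right side is false.

Converse. This fails. Under t = T, u = F, the left side is false but the right side is true.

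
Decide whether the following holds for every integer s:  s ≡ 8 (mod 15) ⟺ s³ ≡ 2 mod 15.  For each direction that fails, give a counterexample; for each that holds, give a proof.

Both directions hold; the statement is true.

[⇒] Suppose s ≡ 8 (mod 15). Write s = 15j + 8. Then (15j + 8)³ = 3375j³ + 5400j² + 2880j + 512 = 15(225j³ + 360j² + 192j + 34) + 2, so s³ ≡ 2 (mod 15).

[⇐] Conversely, suppose s³ ≡ 2 (mod 15). The only residue r in {0, …, 14} with r³ ≡ 2 (mod 15) is r = 8, so s ≡ 8 (mod 15).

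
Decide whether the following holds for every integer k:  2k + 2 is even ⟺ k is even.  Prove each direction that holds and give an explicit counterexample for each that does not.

Only the reverse direction holds.

(⟸) Suppose k is even. Since 2 is even, 2k is even for every k, so 2k + 2 has the same parity as 2, which is even. Hence 2k + 2 is even.

(⟹) This fails: take k = 3. Then 2k + 2 = 8, which is even, yet k = 3 is odd, not even.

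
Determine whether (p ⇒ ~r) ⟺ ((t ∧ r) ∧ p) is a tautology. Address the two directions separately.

Both directions fail.

(→) This fails. Under p = F, t = F, r = F, the left side is true but the right side is false.

(←) This fails. Under p = T, t = T, r = T, the left side is false but the right side is true.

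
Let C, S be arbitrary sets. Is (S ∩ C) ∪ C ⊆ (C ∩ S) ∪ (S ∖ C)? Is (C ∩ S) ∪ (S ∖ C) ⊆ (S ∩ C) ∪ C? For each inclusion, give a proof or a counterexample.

(⊆) This inclusion fails. Take C = {1}, S = ∅; then 1 ∈ (S ∩ C) ∪ C but 1 ∉ (C ∩ S) ∪ (S ∖ C).

(⊇) This inclusion fails. Take C = ∅, S = {1}; then 1 ∈ (C ∩ S) ∪ (S ∖ C) but 1 ∉ (S ∩ C) ∪ C.

Neither inclusion holds.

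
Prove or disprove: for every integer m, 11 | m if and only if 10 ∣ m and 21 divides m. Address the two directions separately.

Neither implication holds.

(⇒) This fails: take m = 11. Certainly 11 ∣ 11, but 10 ∤ 11.

(⇐) This fails: take m = 210. Both 10 ∣ 210 and 21 ∣ 210, yet 210 is not a multiple of 11 (since 210 = 19·11 + 1), so 11 ∤ 210.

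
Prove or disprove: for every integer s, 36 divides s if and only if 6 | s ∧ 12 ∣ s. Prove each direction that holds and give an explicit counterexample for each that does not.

[⇒] If 36 ∣ s, write s = 36q. Since 36 = 6·6, s = 6·(6q), so 6 ∣ s; and since 36 = 3·12, s = 12·(3q), so 12 ∣ s.

[⇐] This fails: take s = 12. Both 6 ∣ 12 and 12 ∣ 12, yet 12 is not a multiple of 36 (since 12 = 0·36 + 12), so 36 ∤ 12.

Only the forward implication holds.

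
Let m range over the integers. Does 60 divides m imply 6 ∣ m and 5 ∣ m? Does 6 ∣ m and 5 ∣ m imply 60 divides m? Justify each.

[⇐] This fails: take m = 30. Both 6 ∣ 30 and 5 ∣ 30, yet 30 is not a multiple of 60 (since 30 = 0·60 + 30), so 60 ∤ 30.

[⇒] If 60 ∣ m, write m = 60q. Since 60 = 10·6, m = 6·(10q), so 6 ∣ m; and since 60 = 12·5, m = 5·(12q), so 5 ∣ m.

Only the forward direction holds.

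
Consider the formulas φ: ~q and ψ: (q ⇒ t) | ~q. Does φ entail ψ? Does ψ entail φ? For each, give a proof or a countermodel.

[⇒] Assume the antecedent. If q is true, the antecedent cannot hold. If q is false, (q ⇒ t) | ~q reduces to true regardless of the other variables. Either way (q ⇒ t) | ~q holds.

[⇐] This fails. Under q = T, t = T, the left side is false but the right side is true.

(⇒) holds; (⇐) fails.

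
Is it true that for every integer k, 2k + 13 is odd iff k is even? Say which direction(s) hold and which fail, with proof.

(→) This fails: take k = 1. Then 2k + 13 = 15, which is odd, yet k = 1 is odd, not even.

(←) Suppose k is even. Since 2 is even, 2k is even for every k, so 2k + 13 has the same parity as 13, which is odd. Hence 2k + 13 is odd.

Only the converse holds.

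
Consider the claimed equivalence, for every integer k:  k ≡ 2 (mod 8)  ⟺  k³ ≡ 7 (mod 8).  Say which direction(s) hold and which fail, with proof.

(⇒) fails and (⇐) fails.

(→) This fails: take k = 2. Then 2 ≡ 2 (mod 8), but 2³ = 8 ≡ 0 (mod 8), not 7.

(←) This fails: take k = 7. Then 7³ = 343 ≡ 7 (mod 8), yet 7 ≡ 7 (mod 8), not 2.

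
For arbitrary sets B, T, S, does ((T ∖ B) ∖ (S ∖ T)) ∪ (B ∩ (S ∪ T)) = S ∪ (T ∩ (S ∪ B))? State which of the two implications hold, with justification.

(⊆) This inclusion fails. Take B = ∅, T = {1}, S = ∅; then 1 ∈ ((T ∖ B) ∖ (S ∖ T)) ∪ (B ∩ (S ∪ T)) but 1 ∉ S ∪ (T ∩ (S ∪ B)).

(⊇) This inclusion fails. Take B = ∅, T = ∅, S = {1}; then 1 ∈ S ∪ (T ∩ (S ∪ B)) but 1 ∉ ((T ∖ B) ∖ (S ∖ T)) ∪ (B ∩ (S ∪ T)).

Neither inclusion holds.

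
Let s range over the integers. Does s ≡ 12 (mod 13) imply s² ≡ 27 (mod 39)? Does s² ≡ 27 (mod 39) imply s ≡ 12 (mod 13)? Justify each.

(⟹) This fails: take s = 25. Then 25 ≡ 12 (mod 13), but 25² = 625 ≡ 1 (mod 39), not 27.

(⟸) This fails: take s = 27. Then 27² = 729 ≡ 27 (mod 39), yet 27 ≡ 1 (mod 13), not 12.

(⇒) fails and (⇐) fails.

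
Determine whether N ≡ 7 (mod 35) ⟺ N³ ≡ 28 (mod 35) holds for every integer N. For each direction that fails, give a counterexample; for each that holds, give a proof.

Both directions hold; the statement is true.

(⟸) Suppose N³ ≡ 28 (mod 35). The only residue r in {0, …, 34} with r³ ≡ 28 (mod 35) is r = 7, so N ≡ 7 (mod 35).

(⟹) Suppose N ≡ 7 (mod 35). Write N = 35j + 7. Then (35j + 7)³ = 42875j³ + 25725j² + 5145j + 343 = 35(1225j³ + 735j² + 147j + 9) + 28, so N³ ≡ 28 (mod 35).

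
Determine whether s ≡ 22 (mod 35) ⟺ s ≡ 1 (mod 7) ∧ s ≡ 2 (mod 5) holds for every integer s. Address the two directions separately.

(→) Suppose s ≡ 22 (mod 35); write s = 35j + 22. Since 7 ∣ 35, reducing mod 7 gives s ≡ 22 ≡ 1 (mod 7); since 5 ∣ 35, reducing mod 5 gives s ≡ 22 ≡ 2 (mod 5).

(←) Conversely, if s ≡ 1 (mod 7) and s ≡ 2 (mod 5), then by the Chinese remainder theorem s ≡ 22 (mod 35). This is exactly s ≡ 22 (mod 35).

The biconditional holds.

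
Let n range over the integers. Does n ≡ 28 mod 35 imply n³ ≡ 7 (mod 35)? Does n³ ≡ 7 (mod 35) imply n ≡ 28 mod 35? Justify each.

Both directions hold.

(⟹) Suppose n ≡ 28 mod 35. Write n = 35j + 28. Then (35j + 28)³ = 42875j³ + 102900j² + 82320j + 21952 = 35(1225j³ + 2940j² + 2352j + 627) + 7, so n³ ≡ 7 (mod 35).

(⟸) Conversely, suppose n³ ≡ 7 (mod 35). The only residue r in {0, …, 34} with r³ ≡ 7 (mod 35) is r = 28, so n ≡ 28 (mod 35).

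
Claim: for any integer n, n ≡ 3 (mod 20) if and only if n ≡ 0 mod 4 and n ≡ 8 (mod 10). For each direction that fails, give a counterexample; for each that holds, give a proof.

Neither implication holds.

Forward direction. This fails: n = 3 gives 3 ≡ 3 (mod 20) but 3 ≡ 3 (mod 4), so the conjunction on the right does not hold.

Converse. This fails: n = 8 satisfies both congruences on the right (8 ≡ 0 mod 4 and 8 ≡ 8 mod 10) yet 8 ≡ 8 (mod 20), not 3.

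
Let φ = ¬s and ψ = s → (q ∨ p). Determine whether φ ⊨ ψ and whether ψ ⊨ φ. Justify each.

Not equivalent: only (⇒) holds.

(⟹) Assume the antecedent. If s is true, the antecedent cannot hold. If s is false, s → (q ∨ p) reduces to true regardless of the other variables. Either way s → (q ∨ p) holds.

(⟸) This fails. Under s = T, q = T, p = F, the left side is false but the right side is true.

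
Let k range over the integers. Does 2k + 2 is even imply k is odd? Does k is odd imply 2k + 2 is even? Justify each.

(→) This fails: take k = 0. Then 2k + 2 = 2, which is even, yet k = 0 is even, not odd.

(←) Suppose k is odd. Since 2 is even, 2k is even for every k, so 2k + 2 has the same parity as 2, which is even. Hence 2k + 2 is even.

Only the reverse direction holds.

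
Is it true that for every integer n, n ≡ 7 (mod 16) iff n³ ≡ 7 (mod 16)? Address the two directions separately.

(⟹) Suppose n ≡ 7 (mod 16). Write n = 16j + 7. Then (16j + 7)³ = 4096j³ + 5376j² + 2352j + 343 = 16(256j³ + 336j² + 147j + 21) + 7, so n³ ≡ 7 (mod 16).

(⟸) Conversely, suppose n³ ≡ 7 (mod 16). The only residue r in {0, …, 15} with r³ ≡ 7 (mod 16) is r = 7, so n ≡ 7 (mod 16).

Both implications hold.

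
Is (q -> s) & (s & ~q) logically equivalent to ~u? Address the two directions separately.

(⇒) fails and (⇐) fails.

Forward direction. This fails. Under s = T, q = F, u = T, the left side is true but the right side is false.

Converse. This fails. Under s = F, q = F, u = F, the left side is false but the right side is true.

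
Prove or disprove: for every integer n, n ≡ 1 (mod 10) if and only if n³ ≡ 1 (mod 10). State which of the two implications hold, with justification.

Both directions hold; the statement is true.

Forward direction. Suppose n ≡ 1 (mod 10). Write n = 10j + 1. Then (10j + 1)³ = 1000j³ + 300j² + 30j + 1 = 10(100j³ + 30j² + 3j) + 1, so n³ ≡ 1 (mod 10).

Converse. Suppose n³ ≡ 1 (mod 10). The only residue r in {0, …, 9} with r³ ≡ 1 (mod 10) is r = 1, so n ≡ 1 (mod 10).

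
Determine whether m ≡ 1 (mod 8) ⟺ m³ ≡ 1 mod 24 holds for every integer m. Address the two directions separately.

Only the converse holds.

[⇐] The residues r modulo 24 with r³ ≡ 1 (mod 24) are exactly {1}, and each is ≡ 1 (mod 8).

[⇒] This fails: take m = 9. Then 9 ≡ 1 (mod 8), but 9³ = 729 ≡ 9 (mod 24), not 1.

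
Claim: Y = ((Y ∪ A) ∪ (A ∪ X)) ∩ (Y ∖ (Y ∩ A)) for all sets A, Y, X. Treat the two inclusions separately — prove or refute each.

(⟸) Let x ∈ ((Y ∪ A) ∪ (A ∪ X)) ∩ (Y ∖ (Y ∩ A)). Then either x ∈ Y and x ∉ A, X; or x ∈ Y ∩ X and x ∉ A. In each case x ∈ Y, so ((Y ∪ A) ∪ (A ∪ X)) ∩ (Y ∖ (Y ∩ A)) ⊆ Y.

(⟹) This inclusion fails. Take A = {1}, Y = {1}, X = ∅; then 1 ∈ Y but 1 ∉ ((Y ∪ A) ∪ (A ∪ X)) ∩ (Y ∖ (Y ∩ A)).

(⊆) fails; (⊇) holds.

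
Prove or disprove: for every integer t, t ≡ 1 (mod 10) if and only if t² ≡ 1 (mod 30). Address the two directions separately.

(⟹) This fails: take t = 21. Then 21 ≡ 1 (mod 10), but 21² = 441 ≡ 21 (mod 30), not 1.

(⟸) This fails: take t = 19. Then 19² = 361 ≡ 1 (mod 30), yet 19 ≡ 9 (mod 10), not 1.

Neither implication holds.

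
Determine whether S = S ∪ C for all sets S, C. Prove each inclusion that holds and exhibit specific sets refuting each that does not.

(⊆) Let x ∈ S. Then either x ∈ S and x ∉ C; or x ∈ S ∩ C. In each case x ∈ S ∪ C, so S ⊆ S ∪ C.

(⊇) This inclusion fails. Take S = ∅, C = {1}; then 1 ∈ S ∪ C but 1 ∉ S.

Only the forward inclusion holds.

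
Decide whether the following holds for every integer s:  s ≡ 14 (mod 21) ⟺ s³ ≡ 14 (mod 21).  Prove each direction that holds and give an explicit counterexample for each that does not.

(⇒) Suppose s ≡ 14 (mod 21). Write s = 21j + 14. Then (21j + 14)³ = 9261j³ + 18522j² + 12348j + 2744 = 21(441j³ + 882j² + 588j + 130) + 14, so s³ ≡ 14 (mod 21).

(⇐) Conversely, suppose s³ ≡ 14 (mod 21). The only residue r in {0, …, 20} with r³ ≡ 14 (mod 21) is r = 14, so s ≡ 14 (mod 21).

Equivalent; both directions hold.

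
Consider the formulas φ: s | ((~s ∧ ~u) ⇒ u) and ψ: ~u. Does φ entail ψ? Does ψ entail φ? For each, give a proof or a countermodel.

Neither implication holds.

Forward direction. This fails. Under u = T, s = F, the left side is true but the right side is false.

Converse. This fails. Under u = F, s = F, the left side is false but the right side is true.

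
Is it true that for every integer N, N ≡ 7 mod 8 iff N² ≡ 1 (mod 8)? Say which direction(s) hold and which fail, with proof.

Only the forward direction holds.

(⟸) This fails: take N = 1. Then 1² = 1 ≡ 1 (mod 8), yet 1 ≡ 1 (mod 8), not 7.

(⟹) Suppose N ≡ 7 mod 8. Write N = 8j + 7. Then (8j + 7)² = 64j² + 112j + 49 = 8(8j² + 14j + 6) + 1, so N² ≡ 1 (mod 8).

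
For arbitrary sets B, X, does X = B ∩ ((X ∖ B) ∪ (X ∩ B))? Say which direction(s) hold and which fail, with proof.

(⊆) This inclusion fails. Take B = ∅, X = {1}; then 1 ∈ X but 1 ∉ B ∩ ((X ∖ B) ∪ (X ∩ B)).

(⊇) Let x ∈ B ∩ ((X ∖ B) ∪ (X ∩ B)). Then x ∈ B ∩ X, from which x ∈ X.

The sets are not equal: only the reverse inclusion holds.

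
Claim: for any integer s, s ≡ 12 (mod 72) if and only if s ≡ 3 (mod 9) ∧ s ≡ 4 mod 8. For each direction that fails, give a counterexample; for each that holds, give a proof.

[⇒] Suppose s ≡ 12 (mod 72); write s = 72j + 12. Since 9 ∣ 72, reducing mod 9 gives s ≡ 12 ≡ 3 (mod 9); since 8 ∣ 72, reducing mod 8 gives s ≡ 12 ≡ 4 (mod 8).

[⇐] Conversely, if s ≡ 3 (mod 9) and s ≡ 4 (mod 8), then by the Chinese remainder theorem s ≡ 12 (mod 72). This is exactly s ≡ 12 (mod 72).

Both directions hold.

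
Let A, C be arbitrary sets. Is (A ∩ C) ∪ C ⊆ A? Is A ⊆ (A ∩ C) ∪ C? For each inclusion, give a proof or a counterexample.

(⊆) fails and (⊇) fails.

(⟹) This inclusion fails. Take A = ∅, C = {1}; then 1 ∈ (A ∩ C) ∪ C but 1 ∉ A.

(⟸) This inclusion fails. Take A = {1}, C = ∅; then 1 ∈ A but 1 ∉ (A ∩ C) ∪ C.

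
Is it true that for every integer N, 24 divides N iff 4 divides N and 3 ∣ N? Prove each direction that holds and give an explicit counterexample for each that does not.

Only the forward direction holds.

(⟹) If 24 ∣ N, write N = 24q. Since 24 = 6·4, N = 4·(6q), so 4 ∣ N; and since 24 = 8·3, N = 3·(8q), so 3 ∣ N.

(⟸) This fails: take N = 12. Both 4 ∣ 12 and 3 ∣ 12, yet 12 is not a multiple of 24 (since 12 = 0·24 + 12), so 24 ∤ 12.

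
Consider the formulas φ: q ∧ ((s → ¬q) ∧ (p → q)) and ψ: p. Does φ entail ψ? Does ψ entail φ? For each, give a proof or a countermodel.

[⇒] This fails. Under s = F, p = F, q = T, the left side is true but the right side is false.

[⇐] This fails. Under s = F, p = T, q = F, the left side is false but the right side is true.

Neither implication holds.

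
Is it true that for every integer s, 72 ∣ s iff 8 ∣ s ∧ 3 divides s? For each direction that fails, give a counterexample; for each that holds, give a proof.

Only the forward direction holds.

(⇒) If 72 ∣ s, write s = 72q. Since 72 = 9·8, s = 8·(9q), so 8 ∣ s; and since 72 = 24·3, s = 3·(24q), so 3 ∣ s.

(⇐) This fails: take s = 24. Both 8 ∣ 24 and 3 ∣ 24, yet 24 is not a multiple of 72 (since 24 = 0·72 + 24), so 72 ∤ 24.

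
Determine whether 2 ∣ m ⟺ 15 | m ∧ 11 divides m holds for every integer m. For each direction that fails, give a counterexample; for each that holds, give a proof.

Both directions fail.

(⇒) This fails: take m = 2. Certainly 2 ∣ 2, but 15 ∤ 2.

(⇐) This fails: take m = 165. Both 15 ∣ 165 and 11 ∣ 165, yet 165 is not a multiple of 2 (since 165 = 82·2 + 1), so 2 ∤ 165.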